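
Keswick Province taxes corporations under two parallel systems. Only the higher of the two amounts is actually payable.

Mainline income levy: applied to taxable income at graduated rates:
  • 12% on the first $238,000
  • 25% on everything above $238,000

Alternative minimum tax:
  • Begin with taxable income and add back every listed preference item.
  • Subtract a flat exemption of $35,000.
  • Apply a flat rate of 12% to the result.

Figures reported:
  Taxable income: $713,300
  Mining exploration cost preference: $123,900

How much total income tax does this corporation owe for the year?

$147,385

Alternative minimum tax:
  Adjusted income: $713,300 + $123,900 = $837,200
  Less exemption $35,000 → base $802,200
  $802,200 × 12% = $96,264

Mainline income levy:
  $238,000 × 12% = $28,560
  $475,300 × 25% = $118,825
  → $147,385

$147,385 > $96,264, so the mainline income levy governs.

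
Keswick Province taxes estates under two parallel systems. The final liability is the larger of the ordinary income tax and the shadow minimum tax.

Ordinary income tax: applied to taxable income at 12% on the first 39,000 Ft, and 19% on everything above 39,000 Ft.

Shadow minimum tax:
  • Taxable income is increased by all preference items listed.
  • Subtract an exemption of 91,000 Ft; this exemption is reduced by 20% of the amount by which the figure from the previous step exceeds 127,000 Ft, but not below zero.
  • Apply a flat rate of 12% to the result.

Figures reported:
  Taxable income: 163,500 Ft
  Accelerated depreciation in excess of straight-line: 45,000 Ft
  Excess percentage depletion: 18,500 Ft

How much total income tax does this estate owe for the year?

28,335 Ft

Shadow minimum tax:
  Adjusted income: 163,500 Ft + 45,000 Ft + 18,500 Ft = 227,000 Ft
  Exemption: 91,000 Ft − 20% × (227,000 Ft − 127,000 Ft) = 91,000 Ft − 20,000 Ft = 71,000 Ft
  Base: 227,000 Ft − 71,000 Ft = 156,000 Ft
  156,000 Ft × 12% = 18,720 Ft

Ordinary income tax:
  39,000 Ft × 12% = 4,680 Ft
  124,500 Ft × 19% = 23,655 Ft
  → 28,335 Ft

28,335 Ft > 18,720 Ft, so the ordinary income tax governs.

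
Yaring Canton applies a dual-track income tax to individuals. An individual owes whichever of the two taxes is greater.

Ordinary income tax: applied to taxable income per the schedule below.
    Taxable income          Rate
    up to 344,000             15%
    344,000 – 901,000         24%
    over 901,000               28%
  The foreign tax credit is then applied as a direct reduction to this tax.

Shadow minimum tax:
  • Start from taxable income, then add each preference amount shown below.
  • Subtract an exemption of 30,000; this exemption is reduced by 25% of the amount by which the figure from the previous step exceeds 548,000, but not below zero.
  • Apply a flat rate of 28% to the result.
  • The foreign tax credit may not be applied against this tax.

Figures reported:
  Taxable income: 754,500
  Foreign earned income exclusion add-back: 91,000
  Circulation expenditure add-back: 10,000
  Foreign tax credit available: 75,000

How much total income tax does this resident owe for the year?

239,540

Ordinary income tax:
  344,000 × 15% = 51,600
  410,500 × 24% = 98,520
  → 150,120
  Less foreign tax credit 75,000 → 75,120

Shadow minimum tax:
  Adjusted income: 754,500 + 91,000 + 10,000 = 855,500
  Exemption: 25% × (855,500 − 548,000) = 76,875 ≥ 30,000, so the exemption is fully phased out
  Base: 855,500 − 0 = 855,500
  855,500 × 28% = 239,540

239,540 > 75,120, so the shadow minimum tax is the binding amount.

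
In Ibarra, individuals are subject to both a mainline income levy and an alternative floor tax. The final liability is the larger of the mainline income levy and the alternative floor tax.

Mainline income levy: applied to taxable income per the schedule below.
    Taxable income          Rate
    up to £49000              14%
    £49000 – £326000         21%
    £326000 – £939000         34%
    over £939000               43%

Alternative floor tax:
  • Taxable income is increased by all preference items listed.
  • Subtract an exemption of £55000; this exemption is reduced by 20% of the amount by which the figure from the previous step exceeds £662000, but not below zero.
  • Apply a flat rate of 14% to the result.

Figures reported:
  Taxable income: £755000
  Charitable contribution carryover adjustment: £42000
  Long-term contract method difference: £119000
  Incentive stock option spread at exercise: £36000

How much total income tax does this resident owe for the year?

Mainline income levy:
  £49000 × 14% = £6860
  £277000 × 21% = £58170
  £429000 × 34% = £145860
  → £210890

Alternative floor tax:
  Adjusted income: £755000 + £42000 + £119000 + £36000 = £952000
  Exemption: 20% × (£952000 − £662000) = £58000 ≥ £55000, so the exemption is fully phased out
  Base: £952000 − £0 = £952000
  £952000 × 14% = £133280

£210890 > £133280, so the mainline income levy governs.

£210890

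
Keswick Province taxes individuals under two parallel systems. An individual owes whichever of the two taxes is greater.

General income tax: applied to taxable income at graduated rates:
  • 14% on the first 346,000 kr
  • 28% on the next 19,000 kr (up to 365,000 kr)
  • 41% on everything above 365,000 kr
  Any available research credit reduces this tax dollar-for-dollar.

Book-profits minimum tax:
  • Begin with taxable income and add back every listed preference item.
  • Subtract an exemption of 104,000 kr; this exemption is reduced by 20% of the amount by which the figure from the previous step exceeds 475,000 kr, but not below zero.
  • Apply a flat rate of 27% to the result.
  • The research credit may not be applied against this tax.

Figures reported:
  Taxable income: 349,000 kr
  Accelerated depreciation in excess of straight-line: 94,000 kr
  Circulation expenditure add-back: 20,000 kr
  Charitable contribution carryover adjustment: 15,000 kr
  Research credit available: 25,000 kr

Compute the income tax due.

101,142 kr

Book-profits minimum tax:
  Adjusted income: 349,000 kr + 94,000 kr + 20,000 kr + 15,000 kr = 478,000 kr
  Exemption: 104,000 kr − 20% × (478,000 kr − 475,000 kr) = 104,000 kr − 600 kr = 103,400 kr
  Base: 478,000 kr − 103,400 kr = 374,600 kr
  374,600 kr × 27% = 101,142 kr

General income tax:
  346,000 kr × 14% = 48,440 kr
  3,000 kr × 28% = 840 kr
  → 49,280 kr
  Less research credit 25,000 kr → 24,280 kr

101,142 kr > 24,280 kr, so the book-profits minimum tax is the binding amount.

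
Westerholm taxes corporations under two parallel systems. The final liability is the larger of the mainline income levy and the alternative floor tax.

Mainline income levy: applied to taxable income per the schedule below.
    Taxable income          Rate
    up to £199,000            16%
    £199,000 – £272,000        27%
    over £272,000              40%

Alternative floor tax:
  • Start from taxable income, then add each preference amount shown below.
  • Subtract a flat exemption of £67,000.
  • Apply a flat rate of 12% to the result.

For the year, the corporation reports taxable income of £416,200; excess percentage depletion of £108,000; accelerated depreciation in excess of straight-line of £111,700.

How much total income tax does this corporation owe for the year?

Mainline income levy:
  £199,000 × 16% = £31,840
  £73,000 × 27% = £19,710
  £144,200 × 40% = £57,680
  → £109,230

Alternative floor tax:
  Adjusted income: £416,200 + £108,000 + £111,700 = £635,900
  Less exemption £67,000 → base £568,900
  £568,900 × 12% = £68,268

£109,230 > £68,268, so the mainline income levy governs.

£109,230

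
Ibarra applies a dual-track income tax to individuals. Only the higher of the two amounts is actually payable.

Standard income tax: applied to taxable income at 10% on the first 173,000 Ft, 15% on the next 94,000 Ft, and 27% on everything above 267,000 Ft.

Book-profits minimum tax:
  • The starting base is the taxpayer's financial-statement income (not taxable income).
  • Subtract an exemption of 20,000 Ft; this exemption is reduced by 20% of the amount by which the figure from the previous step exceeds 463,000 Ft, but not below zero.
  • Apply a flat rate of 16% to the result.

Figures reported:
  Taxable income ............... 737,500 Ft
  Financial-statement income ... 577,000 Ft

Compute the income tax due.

158,435 Ft

Book-profits minimum tax:
  Base (financial-statement income): 577,000 Ft
  Exemption: 20% × (577,000 Ft − 463,000 Ft) = 22,800 Ft ≥ 20,000 Ft, so the exemption is fully phased out
  Base: 577,000 Ft − 0 Ft = 577,000 Ft
  577,000 Ft × 16% = 92,320 Ft

Standard income tax:
  173,000 Ft × 10% = 17,300 Ft
  94,000 Ft × 15% = 14,100 Ft
  470,500 Ft × 27% = 127,035 Ft
  → 158,435 Ft

158,435 Ft > 92,320 Ft, so the standard income tax governs.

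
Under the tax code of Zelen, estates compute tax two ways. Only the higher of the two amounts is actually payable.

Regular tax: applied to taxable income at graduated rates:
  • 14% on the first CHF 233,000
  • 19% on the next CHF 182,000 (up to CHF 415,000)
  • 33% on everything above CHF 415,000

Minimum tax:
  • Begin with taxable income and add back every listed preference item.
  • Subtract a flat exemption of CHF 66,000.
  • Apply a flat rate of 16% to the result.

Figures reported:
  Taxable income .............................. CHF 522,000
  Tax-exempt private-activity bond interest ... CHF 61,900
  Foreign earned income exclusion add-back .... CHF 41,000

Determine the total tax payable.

Minimum tax:
  Adjusted income: CHF 522,000 + CHF 61,900 + CHF 41,000 = CHF 624,900
  Less exemption CHF 66,000 → base CHF 558,900
  CHF 558,900 × 16% = CHF 89,424

Regular tax:
  CHF 233,000 × 14% = CHF 32,620
  CHF 182,000 × 19% = CHF 34,580
  CHF 107,000 × 33% = CHF 35,310
  → CHF 102,510

CHF 102,510 > CHF 89,424, so the regular tax governs.

CHF 102,510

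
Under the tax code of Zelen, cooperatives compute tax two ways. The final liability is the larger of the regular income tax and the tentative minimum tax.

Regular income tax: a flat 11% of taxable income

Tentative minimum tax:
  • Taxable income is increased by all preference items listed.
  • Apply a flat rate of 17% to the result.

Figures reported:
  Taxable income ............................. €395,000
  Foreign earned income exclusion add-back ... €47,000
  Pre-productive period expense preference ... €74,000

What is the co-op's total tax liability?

€87,720

Regular income tax:
  €395,000 × 11% = €43,450

Tentative minimum tax:
  Adjusted income: €395,000 + €47,000 + €74,000 = €516,000
  €516,000 × 17% = €87,720

€87,720 > €43,450, so the tentative minimum tax is the binding amount.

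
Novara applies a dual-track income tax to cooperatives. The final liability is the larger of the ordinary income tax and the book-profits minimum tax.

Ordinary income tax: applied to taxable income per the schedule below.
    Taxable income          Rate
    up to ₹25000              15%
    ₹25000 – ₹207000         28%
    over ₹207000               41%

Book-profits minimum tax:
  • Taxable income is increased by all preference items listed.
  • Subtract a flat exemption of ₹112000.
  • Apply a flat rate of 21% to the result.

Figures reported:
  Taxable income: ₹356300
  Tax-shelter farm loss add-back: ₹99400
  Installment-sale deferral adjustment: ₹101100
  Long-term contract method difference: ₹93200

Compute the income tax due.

Book-profits minimum tax:
  Adjusted income: ₹356300 + ₹99400 + ₹101100 + ₹93200 = ₹650000
  Less exemption ₹112000 → base ₹538000
  ₹538000 × 21% = ₹112980

Ordinary income tax:
  ₹25000 × 15% = ₹3750
  ₹182000 × 28% = ₹50960
  ₹149300 × 41% = ₹61213
  → ₹115923

₹115923 > ₹112980, so the ordinary income tax governs.

₹115923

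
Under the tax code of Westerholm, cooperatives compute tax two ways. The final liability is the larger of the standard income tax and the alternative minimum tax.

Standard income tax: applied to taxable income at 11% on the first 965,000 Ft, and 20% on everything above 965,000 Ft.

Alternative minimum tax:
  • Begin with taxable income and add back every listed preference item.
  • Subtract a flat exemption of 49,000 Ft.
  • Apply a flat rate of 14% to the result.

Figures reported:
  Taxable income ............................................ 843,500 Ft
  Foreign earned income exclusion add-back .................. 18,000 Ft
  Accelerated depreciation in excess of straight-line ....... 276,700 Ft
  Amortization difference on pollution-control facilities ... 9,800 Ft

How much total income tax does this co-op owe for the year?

Standard income tax:
  843,500 Ft × 11% = 92,785 Ft

Alternative minimum tax:
  Adjusted income: 843,500 Ft + 18,000 Ft + 276,700 Ft + 9,800 Ft = 1,148,000 Ft
  Less exemption 49,000 Ft → base 1,099,000 Ft
  1,099,000 Ft × 14% = 153,860 Ft

153,860 Ft > 92,785 Ft, so the alternative minimum tax is the binding amount.

153,860 Ft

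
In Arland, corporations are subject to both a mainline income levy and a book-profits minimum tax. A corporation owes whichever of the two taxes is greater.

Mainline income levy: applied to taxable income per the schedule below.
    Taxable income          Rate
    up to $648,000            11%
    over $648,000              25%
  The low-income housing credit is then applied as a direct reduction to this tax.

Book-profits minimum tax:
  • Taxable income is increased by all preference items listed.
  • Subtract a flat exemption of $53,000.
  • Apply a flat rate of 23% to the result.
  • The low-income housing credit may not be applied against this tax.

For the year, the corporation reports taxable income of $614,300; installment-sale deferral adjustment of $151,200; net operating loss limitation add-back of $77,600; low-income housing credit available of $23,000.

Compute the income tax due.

Mainline income levy:
  $614,300 × 11% = $67,573
  Less low-income housing credit $23,000 → $44,573

Book-profits minimum tax:
  Adjusted income: $614,300 + $151,200 + $77,600 = $843,100
  Less exemption $53,000 → base $790,100
  $790,100 × 23% = $181,723

$181,723 > $44,573, so the book-profits minimum tax is the binding amount.

$181,723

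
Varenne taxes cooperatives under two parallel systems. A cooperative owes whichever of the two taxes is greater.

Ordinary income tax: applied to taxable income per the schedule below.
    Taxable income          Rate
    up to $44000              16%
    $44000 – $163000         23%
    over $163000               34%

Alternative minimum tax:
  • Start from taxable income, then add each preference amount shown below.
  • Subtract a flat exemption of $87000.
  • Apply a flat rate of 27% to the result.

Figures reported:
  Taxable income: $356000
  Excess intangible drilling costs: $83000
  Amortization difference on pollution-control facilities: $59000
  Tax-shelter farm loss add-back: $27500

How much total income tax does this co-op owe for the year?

$118395

Ordinary income tax:
  $44000 × 16% = $7040
  $119000 × 23% = $27370
  $193000 × 34% = $65620
  → $100030

Alternative minimum tax:
  Adjusted income: $356000 + $83000 + $59000 + $27500 = $525500
  Less exemption $87000 → base $438500
  $438500 × 27% = $118395

$118395 > $100030, so the alternative minimum tax is the binding amount.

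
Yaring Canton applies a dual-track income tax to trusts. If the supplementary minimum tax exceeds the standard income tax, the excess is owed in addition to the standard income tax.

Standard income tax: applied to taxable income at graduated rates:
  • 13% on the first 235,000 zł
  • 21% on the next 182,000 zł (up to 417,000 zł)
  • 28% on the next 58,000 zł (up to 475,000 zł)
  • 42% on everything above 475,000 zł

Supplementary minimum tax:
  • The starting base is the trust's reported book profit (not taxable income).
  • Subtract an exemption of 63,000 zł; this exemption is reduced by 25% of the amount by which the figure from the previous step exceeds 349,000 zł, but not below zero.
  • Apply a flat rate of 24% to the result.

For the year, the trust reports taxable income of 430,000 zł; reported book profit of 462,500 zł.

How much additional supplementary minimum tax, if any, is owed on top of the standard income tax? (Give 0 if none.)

Supplementary minimum tax:
  Base (reported book profit): 462,500 zł
  Exemption: 63,000 zł − 25% × (462,500 zł − 349,000 zł) = 63,000 zł − 28,375 zł = 34,625 zł
  Base: 462,500 zł − 34,625 zł = 427,875 zł
  427,875 zł × 24% = 102,690 zł

Standard income tax:
  235,000 zł × 13% = 30,550 zł
  182,000 zł × 21% = 38,220 zł
  13,000 zł × 28% = 3,640 zł
  → 72,410 zł

Excess of supplementary minimum tax over standard income tax: 102,690 zł − 72,410 zł = 30,280 zł.

30,280 zł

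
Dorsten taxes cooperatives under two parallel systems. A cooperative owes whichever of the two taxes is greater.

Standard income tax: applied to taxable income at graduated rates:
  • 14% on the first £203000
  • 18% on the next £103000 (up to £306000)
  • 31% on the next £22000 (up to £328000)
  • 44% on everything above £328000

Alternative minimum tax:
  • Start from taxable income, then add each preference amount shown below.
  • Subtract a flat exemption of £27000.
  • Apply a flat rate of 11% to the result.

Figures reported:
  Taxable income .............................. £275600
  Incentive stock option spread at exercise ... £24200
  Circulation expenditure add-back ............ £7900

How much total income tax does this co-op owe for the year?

£41488

Standard income tax:
  £203000 × 14% = £28420
  £72600 × 18% = £13068
  → £41488

Alternative minimum tax:
  Adjusted income: £275600 + £24200 + £7900 = £307700
  Less exemption £27000 → base £280700
  £280700 × 11% = £30877

£41488 > £30877, so the standard income tax governs.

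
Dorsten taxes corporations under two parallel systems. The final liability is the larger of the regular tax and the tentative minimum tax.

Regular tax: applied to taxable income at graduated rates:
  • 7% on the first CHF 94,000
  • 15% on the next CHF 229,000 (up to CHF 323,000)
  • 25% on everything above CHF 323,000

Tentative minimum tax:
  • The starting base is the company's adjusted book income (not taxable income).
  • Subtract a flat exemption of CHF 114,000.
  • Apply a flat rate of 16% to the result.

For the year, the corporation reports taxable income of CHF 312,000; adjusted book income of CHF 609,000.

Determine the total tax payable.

CHF 79,200

Regular tax:
  CHF 94,000 × 7% = CHF 6,580
  CHF 218,000 × 15% = CHF 32,700
  → CHF 39,280

Tentative minimum tax:
  Base (adjusted book income): CHF 609,000
  Less exemption CHF 114,000 → base CHF 495,000
  CHF 495,000 × 16% = CHF 79,200

CHF 79,200 > CHF 39,280, so the tentative minimum tax is the binding amount.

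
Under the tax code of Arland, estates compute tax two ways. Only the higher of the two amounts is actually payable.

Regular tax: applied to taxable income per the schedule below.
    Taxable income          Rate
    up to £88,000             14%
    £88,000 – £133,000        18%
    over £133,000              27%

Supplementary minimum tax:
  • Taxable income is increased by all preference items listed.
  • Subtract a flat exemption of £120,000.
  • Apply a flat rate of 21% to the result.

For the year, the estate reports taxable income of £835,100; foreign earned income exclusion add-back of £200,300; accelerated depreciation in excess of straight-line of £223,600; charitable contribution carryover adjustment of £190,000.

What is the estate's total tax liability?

Regular tax:
  £88,000 × 14% = £12,320
  £45,000 × 18% = £8,100
  £702,100 × 27% = £189,567
  → £209,987

Supplementary minimum tax:
  Adjusted income: £835,100 + £200,300 + £223,600 + £190,000 = £1,449,000
  Less exemption £120,000 → base £1,329,000
  £1,329,000 × 21% = £279,090

£279,090 > £209,987, so the supplementary minimum tax is the binding amount.

£279,090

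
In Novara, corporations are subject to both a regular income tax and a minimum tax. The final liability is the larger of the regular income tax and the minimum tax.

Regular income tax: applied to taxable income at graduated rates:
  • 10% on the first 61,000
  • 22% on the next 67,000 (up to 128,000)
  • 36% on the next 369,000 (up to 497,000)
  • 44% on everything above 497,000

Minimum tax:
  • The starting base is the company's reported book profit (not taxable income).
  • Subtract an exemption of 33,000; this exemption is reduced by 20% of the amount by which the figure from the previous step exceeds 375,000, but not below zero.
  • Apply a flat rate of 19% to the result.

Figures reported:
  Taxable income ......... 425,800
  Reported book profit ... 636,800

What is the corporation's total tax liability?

Minimum tax:
  Base (reported book profit): 636,800
  Exemption: 20% × (636,800 − 375,000) = 52,360 ≥ 33,000, so the exemption is fully phased out
  Base: 636,800 − 0 = 636,800
  636,800 × 19% = 120,992

Regular income tax:
  61,000 × 10% = 6,100
  67,000 × 22% = 14,740
  297,800 × 36% = 107,208
  → 128,048

128,048 > 120,992, so the regular income tax governs.

128,048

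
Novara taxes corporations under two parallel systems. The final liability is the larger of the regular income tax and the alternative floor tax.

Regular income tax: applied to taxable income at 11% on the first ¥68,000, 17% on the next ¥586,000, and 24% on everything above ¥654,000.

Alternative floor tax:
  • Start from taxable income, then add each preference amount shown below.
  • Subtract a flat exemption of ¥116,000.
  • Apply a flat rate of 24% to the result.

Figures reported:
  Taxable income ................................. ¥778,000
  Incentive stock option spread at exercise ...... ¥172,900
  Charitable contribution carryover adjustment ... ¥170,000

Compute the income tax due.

¥241,176

Regular income tax:
  ¥68,000 × 11% = ¥7,480
  ¥586,000 × 17% = ¥99,620
  ¥124,000 × 24% = ¥29,760
  → ¥136,860

Alternative floor tax:
  Adjusted income: ¥778,000 + ¥172,900 + ¥170,000 = ¥1,120,900
  Less exemption ¥116,000 → base ¥1,004,900
  ¥1,004,900 × 24% = ¥241,176

¥241,176 > ¥136,860, so the alternative floor tax is the binding amount.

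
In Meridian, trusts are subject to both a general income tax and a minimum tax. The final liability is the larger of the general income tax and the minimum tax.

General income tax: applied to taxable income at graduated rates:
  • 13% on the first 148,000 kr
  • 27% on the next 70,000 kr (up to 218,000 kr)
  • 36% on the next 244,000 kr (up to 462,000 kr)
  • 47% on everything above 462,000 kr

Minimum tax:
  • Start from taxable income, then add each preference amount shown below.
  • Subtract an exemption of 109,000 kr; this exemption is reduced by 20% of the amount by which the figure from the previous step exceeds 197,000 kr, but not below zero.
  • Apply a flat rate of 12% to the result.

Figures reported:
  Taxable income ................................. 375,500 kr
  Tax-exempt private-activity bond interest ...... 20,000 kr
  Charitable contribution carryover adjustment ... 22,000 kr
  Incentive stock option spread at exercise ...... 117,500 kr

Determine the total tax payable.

94,840 kr

General income tax:
  148,000 kr × 13% = 19,240 kr
  70,000 kr × 27% = 18,900 kr
  157,500 kr × 36% = 56,700 kr
  → 94,840 kr

Minimum tax:
  Adjusted income: 375,500 kr + 20,000 kr + 22,000 kr + 117,500 kr = 535,000 kr
  Exemption: 109,000 kr − 20% × (535,000 kr − 197,000 kr) = 109,000 kr − 67,600 kr = 41,400 kr
  Base: 535,000 kr − 41,400 kr = 493,600 kr
  493,600 kr × 12% = 59,232 kr

94,840 kr > 59,232 kr, so the general income tax governs.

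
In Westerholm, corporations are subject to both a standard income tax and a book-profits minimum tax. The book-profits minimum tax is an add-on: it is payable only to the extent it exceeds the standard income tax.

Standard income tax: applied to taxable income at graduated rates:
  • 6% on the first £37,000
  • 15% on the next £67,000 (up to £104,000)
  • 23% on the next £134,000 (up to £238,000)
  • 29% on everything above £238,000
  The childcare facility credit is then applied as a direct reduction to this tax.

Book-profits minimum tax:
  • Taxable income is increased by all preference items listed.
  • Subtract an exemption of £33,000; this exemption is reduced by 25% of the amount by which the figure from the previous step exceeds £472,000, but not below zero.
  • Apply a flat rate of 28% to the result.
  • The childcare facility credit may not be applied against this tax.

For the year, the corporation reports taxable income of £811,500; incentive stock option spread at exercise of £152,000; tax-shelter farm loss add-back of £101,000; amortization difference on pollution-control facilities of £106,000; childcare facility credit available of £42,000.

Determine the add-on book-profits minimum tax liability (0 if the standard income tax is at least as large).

£160,335

Book-profits minimum tax:
  Adjusted income: £811,500 + £152,000 + £101,000 + £106,000 = £1,170,500
  Exemption: 25% × (£1,170,500 − £472,000) = £174,625 ≥ £33,000, so the exemption is fully phased out
  Base: £1,170,500 − £0 = £1,170,500
  £1,170,500 × 28% = £327,740

Standard income tax:
  £37,000 × 6% = £2,220
  £67,000 × 15% = £10,050
  £134,000 × 23% = £30,820
  £573,500 × 29% = £166,315
  → £209,405
  Less childcare facility credit £42,000 → £167,405

Excess of book-profits minimum tax over standard income tax: £327,740 − £167,405 = £160,335.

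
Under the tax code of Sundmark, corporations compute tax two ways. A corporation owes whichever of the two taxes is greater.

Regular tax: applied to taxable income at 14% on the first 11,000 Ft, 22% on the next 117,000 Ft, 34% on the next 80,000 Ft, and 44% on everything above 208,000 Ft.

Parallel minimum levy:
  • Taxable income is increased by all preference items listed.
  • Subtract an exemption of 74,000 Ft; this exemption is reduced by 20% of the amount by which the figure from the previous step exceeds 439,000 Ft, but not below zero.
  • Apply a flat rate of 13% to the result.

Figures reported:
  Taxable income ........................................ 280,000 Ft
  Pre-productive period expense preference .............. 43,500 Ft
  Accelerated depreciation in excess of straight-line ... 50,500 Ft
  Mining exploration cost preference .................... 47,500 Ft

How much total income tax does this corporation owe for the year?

86,160 Ft

Parallel minimum levy:
  Adjusted income: 280,000 Ft + 43,500 Ft + 50,500 Ft + 47,500 Ft = 421,500 Ft
  Exemption: 421,500 Ft ≤ 439,000 Ft, so full 74,000 Ft applies
  Base: 421,500 Ft − 74,000 Ft = 347,500 Ft
  347,500 Ft × 13% = 45,175 Ft

Regular tax:
  11,000 Ft × 14% = 1,540 Ft
  117,000 Ft × 22% = 25,740 Ft
  80,000 Ft × 34% = 27,200 Ft
  72,000 Ft × 44% = 31,680 Ft
  → 86,160 Ft

86,160 Ft > 45,175 Ft, so the regular tax governs.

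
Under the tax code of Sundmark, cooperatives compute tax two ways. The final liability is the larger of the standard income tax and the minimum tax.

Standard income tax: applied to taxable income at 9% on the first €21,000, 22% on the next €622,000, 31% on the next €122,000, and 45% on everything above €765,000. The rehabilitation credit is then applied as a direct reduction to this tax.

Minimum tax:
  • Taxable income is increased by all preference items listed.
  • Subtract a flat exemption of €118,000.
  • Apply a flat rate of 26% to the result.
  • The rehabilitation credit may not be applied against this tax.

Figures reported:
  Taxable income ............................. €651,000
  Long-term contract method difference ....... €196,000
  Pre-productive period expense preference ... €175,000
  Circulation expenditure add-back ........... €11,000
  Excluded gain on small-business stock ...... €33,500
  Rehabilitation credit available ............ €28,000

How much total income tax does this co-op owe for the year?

€246,610

Standard income tax:
  €21,000 × 9% = €1,890
  €622,000 × 22% = €136,840
  €8,000 × 31% = €2,480
  → €141,210
  Less rehabilitation credit €28,000 → €113,210

Minimum tax:
  Adjusted income: €651,000 + €196,000 + €175,000 + €11,000 + €33,500 = €1,066,500
  Less exemption €118,000 → base €948,500
  €948,500 × 26% = €246,610

€246,610 > €113,210, so the minimum tax is the binding amount.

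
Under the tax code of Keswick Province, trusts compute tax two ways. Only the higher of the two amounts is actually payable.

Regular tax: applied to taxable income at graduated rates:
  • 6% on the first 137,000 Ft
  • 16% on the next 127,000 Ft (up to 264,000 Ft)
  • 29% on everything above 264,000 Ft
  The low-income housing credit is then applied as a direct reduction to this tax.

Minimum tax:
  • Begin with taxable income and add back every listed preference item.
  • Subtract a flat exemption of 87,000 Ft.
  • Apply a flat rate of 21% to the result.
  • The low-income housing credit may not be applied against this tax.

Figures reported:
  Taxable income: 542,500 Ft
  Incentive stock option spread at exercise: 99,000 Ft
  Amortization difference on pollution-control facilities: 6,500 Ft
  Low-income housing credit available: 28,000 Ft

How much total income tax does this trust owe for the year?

Minimum tax:
  Adjusted income: 542,500 Ft + 99,000 Ft + 6,500 Ft = 648,000 Ft
  Less exemption 87,000 Ft → base 561,000 Ft
  561,000 Ft × 21% = 117,810 Ft

Regular tax:
  137,000 Ft × 6% = 8,220 Ft
  127,000 Ft × 16% = 20,320 Ft
  278,500 Ft × 29% = 80,765 Ft
  → 109,305 Ft
  Less low-income housing credit 28,000 Ft → 81,305 Ft

117,810 Ft > 81,305 Ft, so the minimum tax is the binding amount.

117,810 Ft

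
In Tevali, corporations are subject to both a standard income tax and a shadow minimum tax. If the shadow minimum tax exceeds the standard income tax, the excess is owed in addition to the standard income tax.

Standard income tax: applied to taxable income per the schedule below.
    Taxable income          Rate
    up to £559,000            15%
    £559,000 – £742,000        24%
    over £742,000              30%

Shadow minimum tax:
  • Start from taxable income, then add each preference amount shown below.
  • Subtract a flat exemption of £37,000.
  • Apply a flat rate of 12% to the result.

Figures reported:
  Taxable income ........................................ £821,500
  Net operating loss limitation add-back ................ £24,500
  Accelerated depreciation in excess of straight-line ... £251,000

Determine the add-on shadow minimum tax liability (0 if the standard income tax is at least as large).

£0

Standard income tax:
  £559,000 × 15% = £83,850
  £183,000 × 24% = £43,920
  £79,500 × 30% = £23,850
  → £151,620

Shadow minimum tax:
  Adjusted income: £821,500 + £24,500 + £251,000 = £1,097,000
  Less exemption £37,000 → base £1,060,000
  £1,060,000 × 12% = £127,200

£127,200 ≤ £151,620, so no add-on is due.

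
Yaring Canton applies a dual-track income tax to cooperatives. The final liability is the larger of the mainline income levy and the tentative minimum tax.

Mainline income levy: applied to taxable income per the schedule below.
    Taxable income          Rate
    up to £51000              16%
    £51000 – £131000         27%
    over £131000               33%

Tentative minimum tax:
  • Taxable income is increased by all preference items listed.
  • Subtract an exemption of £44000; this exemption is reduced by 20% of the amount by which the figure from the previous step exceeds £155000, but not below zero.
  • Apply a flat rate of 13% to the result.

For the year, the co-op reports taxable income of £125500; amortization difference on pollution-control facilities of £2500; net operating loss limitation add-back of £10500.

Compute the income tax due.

Tentative minimum tax:
  Adjusted income: £125500 + £2500 + £10500 = £138500
  Exemption: £138500 ≤ £155000, so full £44000 applies
  Base: £138500 − £44000 = £94500
  £94500 × 13% = £12285

Mainline income levy:
  £51000 × 16% = £8160
  £74500 × 27% = £20115
  → £28275

£28275 > £12285, so the mainline income levy governs.

£28275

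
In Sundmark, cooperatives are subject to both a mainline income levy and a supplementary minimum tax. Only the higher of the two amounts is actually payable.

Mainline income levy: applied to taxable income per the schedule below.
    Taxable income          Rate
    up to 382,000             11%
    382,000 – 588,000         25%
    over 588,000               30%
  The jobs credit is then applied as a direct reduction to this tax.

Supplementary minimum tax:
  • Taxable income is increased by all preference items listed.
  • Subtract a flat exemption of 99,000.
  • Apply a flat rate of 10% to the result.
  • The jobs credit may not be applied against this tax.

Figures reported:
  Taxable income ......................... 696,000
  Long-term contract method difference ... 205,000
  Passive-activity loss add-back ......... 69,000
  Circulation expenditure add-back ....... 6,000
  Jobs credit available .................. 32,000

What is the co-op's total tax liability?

93,920

Mainline income levy:
  382,000 × 11% = 42,020
  206,000 × 25% = 51,500
  108,000 × 30% = 32,400
  → 125,920
  Less jobs credit 32,000 → 93,920

Supplementary minimum tax:
  Adjusted income: 696,000 + 205,000 + 69,000 + 6,000 = 976,000
  Less exemption 99,000 → base 877,000
  877,000 × 10% = 87,700

93,920 > 87,700, so the mainline income levy governs.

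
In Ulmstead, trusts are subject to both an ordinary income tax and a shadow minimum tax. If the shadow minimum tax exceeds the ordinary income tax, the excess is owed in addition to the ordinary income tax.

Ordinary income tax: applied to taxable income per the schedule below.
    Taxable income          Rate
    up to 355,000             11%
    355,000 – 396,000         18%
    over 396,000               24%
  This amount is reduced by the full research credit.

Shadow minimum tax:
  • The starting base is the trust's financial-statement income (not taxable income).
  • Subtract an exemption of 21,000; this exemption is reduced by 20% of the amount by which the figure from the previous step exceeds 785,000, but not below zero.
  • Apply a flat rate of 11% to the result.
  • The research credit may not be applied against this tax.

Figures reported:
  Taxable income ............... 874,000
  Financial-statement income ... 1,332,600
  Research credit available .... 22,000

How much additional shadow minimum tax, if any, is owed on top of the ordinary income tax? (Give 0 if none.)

7,436

Shadow minimum tax:
  Base (financial-statement income): 1,332,600
  Exemption: 20% × (1,332,600 − 785,000) = 109,520 ≥ 21,000, so the exemption is fully phased out
  Base: 1,332,600 − 0 = 1,332,600
  1,332,600 × 11% = 146,586

Ordinary income tax:
  355,000 × 11% = 39,050
  41,000 × 18% = 7,380
  478,000 × 24% = 114,720
  → 161,150
  Less research credit 22,000 → 139,150

Excess of shadow minimum tax over ordinary income tax: 146,586 − 139,150 = 7,436.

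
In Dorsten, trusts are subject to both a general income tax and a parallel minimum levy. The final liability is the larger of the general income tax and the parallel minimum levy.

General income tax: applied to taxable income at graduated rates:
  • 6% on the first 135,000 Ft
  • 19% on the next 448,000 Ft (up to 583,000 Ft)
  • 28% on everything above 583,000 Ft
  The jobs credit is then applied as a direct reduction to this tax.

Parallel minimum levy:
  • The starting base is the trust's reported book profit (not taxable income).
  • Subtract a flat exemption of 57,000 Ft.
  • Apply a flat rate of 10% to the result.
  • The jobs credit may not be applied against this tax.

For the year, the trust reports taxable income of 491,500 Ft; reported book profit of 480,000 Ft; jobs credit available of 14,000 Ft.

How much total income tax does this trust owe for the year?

General income tax:
  135,000 Ft × 6% = 8,100 Ft
  356,500 Ft × 19% = 67,735 Ft
  → 75,835 Ft
  Less jobs credit 14,000 Ft → 61,835 Ft

Parallel minimum levy:
  Base (reported book profit): 480,000 Ft
  Less exemption 57,000 Ft → base 423,000 Ft
  423,000 Ft × 10% = 42,300 Ft

61,835 Ft > 42,300 Ft, so the general income tax governs.

61,835 Ft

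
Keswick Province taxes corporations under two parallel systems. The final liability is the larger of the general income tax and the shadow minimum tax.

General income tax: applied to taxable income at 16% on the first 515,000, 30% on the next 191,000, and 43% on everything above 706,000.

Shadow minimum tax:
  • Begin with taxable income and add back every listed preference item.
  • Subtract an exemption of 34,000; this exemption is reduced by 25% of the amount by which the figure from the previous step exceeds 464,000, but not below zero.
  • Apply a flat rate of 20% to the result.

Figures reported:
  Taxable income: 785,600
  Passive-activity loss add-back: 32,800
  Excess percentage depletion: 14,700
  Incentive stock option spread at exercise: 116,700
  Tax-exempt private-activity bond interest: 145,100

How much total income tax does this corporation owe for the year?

Shadow minimum tax:
  Adjusted income: 785,600 + 32,800 + 14,700 + 116,700 + 145,100 = 1,094,900
  Exemption: 25% × (1,094,900 − 464,000) = 157,725 ≥ 34,000, so the exemption is fully phased out
  Base: 1,094,900 − 0 = 1,094,900
  1,094,900 × 20% = 218,980

General income tax:
  515,000 × 16% = 82,400
  191,000 × 30% = 57,300
  79,600 × 43% = 34,228
  → 173,928

218,980 > 173,928, so the shadow minimum tax is the binding amount.

218,980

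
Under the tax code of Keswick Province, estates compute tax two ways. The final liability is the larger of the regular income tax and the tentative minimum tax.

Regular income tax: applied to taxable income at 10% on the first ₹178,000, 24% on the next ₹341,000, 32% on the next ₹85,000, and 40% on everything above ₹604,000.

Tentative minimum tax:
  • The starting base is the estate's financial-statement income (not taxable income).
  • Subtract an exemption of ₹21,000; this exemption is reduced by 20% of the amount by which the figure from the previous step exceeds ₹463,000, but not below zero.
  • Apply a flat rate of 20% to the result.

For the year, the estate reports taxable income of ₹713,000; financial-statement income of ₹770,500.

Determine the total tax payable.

₹170,440

Tentative minimum tax:
  Base (financial-statement income): ₹770,500
  Exemption: 20% × (₹770,500 − ₹463,000) = ₹61,500 ≥ ₹21,000, so the exemption is fully phased out
  Base: ₹770,500 − ₹0 = ₹770,500
  ₹770,500 × 20% = ₹154,100

Regular income tax:
  ₹178,000 × 10% = ₹17,800
  ₹341,000 × 24% = ₹81,840
  ₹85,000 × 32% = ₹27,200
  ₹109,000 × 40% = ₹43,600
  → ₹170,440

₹170,440 > ₹154,100, so the regular income tax governs.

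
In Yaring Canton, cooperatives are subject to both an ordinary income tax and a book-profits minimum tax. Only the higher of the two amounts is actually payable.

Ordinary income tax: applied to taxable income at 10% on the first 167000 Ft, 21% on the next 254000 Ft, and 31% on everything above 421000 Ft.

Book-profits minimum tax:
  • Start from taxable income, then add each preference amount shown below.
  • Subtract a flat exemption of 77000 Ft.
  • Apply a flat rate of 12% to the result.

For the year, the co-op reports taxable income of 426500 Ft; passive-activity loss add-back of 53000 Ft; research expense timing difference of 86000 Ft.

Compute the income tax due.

71745 Ft

Book-profits minimum tax:
  Adjusted income: 426500 Ft + 53000 Ft + 86000 Ft = 565500 Ft
  Less exemption 77000 Ft → base 488500 Ft
  488500 Ft × 12% = 58620 Ft

Ordinary income tax:
  167000 Ft × 10% = 16700 Ft
  254000 Ft × 21% = 53340 Ft
  5500 Ft × 31% = 1705 Ft
  → 71745 Ft

71745 Ft > 58620 Ft, so the ordinary income tax governs.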